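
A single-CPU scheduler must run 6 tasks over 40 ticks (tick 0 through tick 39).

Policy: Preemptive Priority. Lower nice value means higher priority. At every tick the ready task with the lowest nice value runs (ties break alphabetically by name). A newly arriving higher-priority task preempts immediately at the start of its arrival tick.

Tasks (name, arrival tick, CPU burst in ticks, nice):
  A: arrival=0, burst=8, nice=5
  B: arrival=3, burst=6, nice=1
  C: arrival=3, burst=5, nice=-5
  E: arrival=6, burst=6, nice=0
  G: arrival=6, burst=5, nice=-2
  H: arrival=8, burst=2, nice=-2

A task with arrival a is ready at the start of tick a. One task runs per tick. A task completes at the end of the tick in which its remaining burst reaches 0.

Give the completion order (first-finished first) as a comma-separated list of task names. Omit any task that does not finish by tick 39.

completion order = C, G, H, E, B, A

t=0: ready={A} → run A
t=1: ready={A} → run A
t=2: ready={A} → run A
t=3: ready={A,B,C} → run C
t=4: ready={A,B,C} → run C
t=5: ready={A,B,C} → run C
t=6: ready={A,B,C,E,G} → run C
t=7: ready={A,B,C,E,G} → run C
t=8: ready={A,B,E,G,H} → run G
t=9: ready={A,B,E,G,H} → run G
t=10: ready={A,B,E,G,H} → run G
t=11: ready={A,B,E,G,H} → run G
t=12: ready={A,B,E,G,H} → run G
t=13: ready={A,B,E,H} → run H
t=14: ready={A,B,E,H} → run H
t=15: ready={A,B,E} → run E
t=16: ready={A,B,E} → run E
t=17: ready={A,B,E} → run E
t=18: ready={A,B,E} → run E
t=19: ready={A,B,E} → run E
t=20: ready={A,B,E} → run E
t=21: ready={A,B} → run B
t=22: ready={A,B} → run B
t=23: ready={A,B} → run B
t=24: ready={A,B} → run B
t=25: ready={A,B} → run B
t=26: ready={A,B} → run B
t=27: ready={A} → run A
t=28: ready={A} → run A
t=29: ready={A} → run A
t=30: ready={A} → run A
t=31: ready={A} → run A
t=32: (idle)
t=33: (idle)
t=34: (idle)
t=35: (idle)
t=36: (idle)
t=37: (idle)
t=38: (idle)
t=39: (idle)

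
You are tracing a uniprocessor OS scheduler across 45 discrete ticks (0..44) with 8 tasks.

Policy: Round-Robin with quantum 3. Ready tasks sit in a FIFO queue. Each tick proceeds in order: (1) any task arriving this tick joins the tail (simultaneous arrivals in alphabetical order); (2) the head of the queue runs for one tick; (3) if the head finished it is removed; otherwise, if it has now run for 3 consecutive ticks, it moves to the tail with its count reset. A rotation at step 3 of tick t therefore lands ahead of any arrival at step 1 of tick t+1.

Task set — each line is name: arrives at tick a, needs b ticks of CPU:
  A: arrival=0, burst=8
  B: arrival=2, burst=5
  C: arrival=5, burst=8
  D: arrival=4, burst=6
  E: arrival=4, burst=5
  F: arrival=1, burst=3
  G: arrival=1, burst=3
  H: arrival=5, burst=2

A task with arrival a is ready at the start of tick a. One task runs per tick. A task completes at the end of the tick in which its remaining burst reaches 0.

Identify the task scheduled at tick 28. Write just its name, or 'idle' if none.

running at tick 28 = A

t=0: queue=[A] q_used=0 → run A
t=1: queue=[A,F,G] q_used=1 → run A
t=2: queue=[A,F,G,B] q_used=2 → run A
t=3: queue=[F,G,B,A] q_used=0 → run F
t=4: queue=[F,G,B,A,D,E] q_used=1 → run F
t=5: queue=[F,G,B,A,D,E,C,H] q_used=2 → run F
t=6: queue=[G,B,A,D,E,C,H] q_used=0 → run G
t=7: queue=[G,B,A,D,E,C,H] q_used=1 → run G
t=8: queue=[G,B,A,D,E,C,H] q_used=2 → run G
t=9: queue=[B,A,D,E,C,H] q_used=0 → run B
t=10: queue=[B,A,D,E,C,H] q_used=1 → run B
t=11: queue=[B,A,D,E,C,H] q_used=2 → run B
t=12: queue=[A,D,E,C,H,B] q_used=0 → run A
t=13: queue=[A,D,E,C,H,B] q_used=1 → run A
t=14: queue=[A,D,E,C,H,B] q_used=2 → run A
t=15: queue=[D,E,C,H,B,A] q_used=0 → run D
t=16: queue=[D,E,C,H,B,A] q_used=1 → run D
t=17: queue=[D,E,C,H,B,A] q_used=2 → run D
t=18: queue=[E,C,H,B,A,D] q_used=0 → run E
t=19: queue=[E,C,H,B,A,D] q_used=1 → run E
t=20: queue=[E,C,H,B,A,D] q_used=2 → run E
t=21: queue=[C,H,B,A,D,E] q_used=0 → run C
t=22: queue=[C,H,B,A,D,E] q_used=1 → run C
t=23: queue=[C,H,B,A,D,E] q_used=2 → run C
t=24: queue=[H,B,A,D,E,C] q_used=0 → run H
t=25: queue=[H,B,A,D,E,C] q_used=1 → run H
t=26: queue=[B,A,D,E,C] q_used=0 → run B
t=27: queue=[B,A,D,E,C] q_used=1 → run B
t=28: queue=[A,D,E,C] q_used=0 → run A
t=29: queue=[A,D,E,C] q_used=1 → run A
t=30: queue=[D,E,C] q_used=0 → run D
t=31: queue=[D,E,C] q_used=1 → run D
t=32: queue=[D,E,C] q_used=2 → run D
t=33: queue=[E,C] q_used=0 → run E
t=34: queue=[E,C] q_used=1 → run E
t=35: queue=[C] q_used=0 → run C
t=36: queue=[C] q_used=1 → run C
t=37: queue=[C] q_used=2 → run C
t=38: queue=[C] q_used=0 → run C
t=39: queue=[C] q_used=1 → run C
t=40: (idle)
t=41: (idle)
t=42: (idle)
t=43: (idle)
t=44: (idle)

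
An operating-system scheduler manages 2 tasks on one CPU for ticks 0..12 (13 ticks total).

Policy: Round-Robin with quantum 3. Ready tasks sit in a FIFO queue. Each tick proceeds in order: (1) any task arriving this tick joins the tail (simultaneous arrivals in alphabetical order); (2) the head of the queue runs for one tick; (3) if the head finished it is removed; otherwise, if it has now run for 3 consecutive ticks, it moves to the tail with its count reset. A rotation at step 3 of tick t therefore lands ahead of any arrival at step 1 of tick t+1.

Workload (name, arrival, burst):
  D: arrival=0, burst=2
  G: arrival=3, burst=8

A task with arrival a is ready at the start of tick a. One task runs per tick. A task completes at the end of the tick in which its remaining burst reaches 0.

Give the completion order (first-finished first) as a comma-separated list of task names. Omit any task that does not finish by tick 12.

completion order = D, G

t=0: queue=[D] q_used=0 → run D
t=1: queue=[D] q_used=1 → run D
t=2: (idle)
t=3: queue=[G] q_used=0 → run G
t=4: queue=[G] q_used=1 → run G
t=5: queue=[G] q_used=2 → run G
t=6: queue=[G] q_used=0 → run G
t=7: queue=[G] q_used=1 → run G
t=8: queue=[G] q_used=2 → run G
t=9: queue=[G] q_used=0 → run G
t=10: queue=[G] q_used=1 → run G
t=11: (idle)
t=12: (idle)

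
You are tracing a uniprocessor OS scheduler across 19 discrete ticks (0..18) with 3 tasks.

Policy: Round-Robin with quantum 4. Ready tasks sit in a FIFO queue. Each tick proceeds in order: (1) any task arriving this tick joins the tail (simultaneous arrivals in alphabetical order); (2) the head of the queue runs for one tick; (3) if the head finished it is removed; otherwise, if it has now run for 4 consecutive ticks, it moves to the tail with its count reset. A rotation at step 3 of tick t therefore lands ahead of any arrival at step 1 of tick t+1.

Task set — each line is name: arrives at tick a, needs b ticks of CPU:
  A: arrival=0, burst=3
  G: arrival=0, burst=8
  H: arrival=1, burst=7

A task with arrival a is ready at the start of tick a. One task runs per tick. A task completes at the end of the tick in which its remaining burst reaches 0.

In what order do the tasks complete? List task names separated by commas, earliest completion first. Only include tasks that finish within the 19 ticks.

completion order = A, G, H

t=0: queue=[A,G] q_used=0 → run A
t=1: queue=[A,G,H] q_used=1 → run A
t=2: queue=[A,G,H] q_used=2 → run A
t=3: queue=[G,H] q_used=0 → run G
t=4: queue=[G,H] q_used=1 → run G
t=5: queue=[G,H] q_used=2 → run G
t=6: queue=[G,H] q_used=3 → run G
t=7: queue=[H,G] q_used=0 → run H
t=8: queue=[H,G] q_used=1 → run H
t=9: queue=[H,G] q_used=2 → run H
t=10: queue=[H,G] q_used=3 → run H
t=11: queue=[G,H] q_used=0 → run G
t=12: queue=[G,H] q_used=1 → run G
t=13: queue=[G,H] q_used=2 → run G
t=14: queue=[G,H] q_used=3 → run G
t=15: queue=[H] q_used=0 → run H
t=16: queue=[H] q_used=1 → run H
t=17: queue=[H] q_used=2 → run H
t=18: (idle)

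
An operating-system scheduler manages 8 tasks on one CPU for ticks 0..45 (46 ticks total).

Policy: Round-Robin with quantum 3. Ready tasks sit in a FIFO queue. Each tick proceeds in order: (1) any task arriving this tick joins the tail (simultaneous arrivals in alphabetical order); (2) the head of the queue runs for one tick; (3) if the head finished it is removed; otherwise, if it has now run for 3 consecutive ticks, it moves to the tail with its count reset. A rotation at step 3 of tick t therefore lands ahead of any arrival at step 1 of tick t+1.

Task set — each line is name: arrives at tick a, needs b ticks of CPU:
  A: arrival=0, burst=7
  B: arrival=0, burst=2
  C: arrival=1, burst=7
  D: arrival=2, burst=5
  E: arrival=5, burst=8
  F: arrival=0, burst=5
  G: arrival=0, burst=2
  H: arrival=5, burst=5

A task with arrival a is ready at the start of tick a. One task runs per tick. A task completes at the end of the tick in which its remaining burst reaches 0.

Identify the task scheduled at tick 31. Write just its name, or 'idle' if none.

running at tick 31 = D

t=0: queue=[A,B,F,G] q_used=0 → run A
t=1: queue=[A,B,F,G,C] q_used=1 → run A
t=2: queue=[A,B,F,G,C,D] q_used=2 → run A
t=3: queue=[B,F,G,C,D,A] q_used=0 → run B
t=4: queue=[B,F,G,C,D,A] q_used=1 → run B
t=5: queue=[F,G,C,D,A,E,H] q_used=0 → run F
t=6: queue=[F,G,C,D,A,E,H] q_used=1 → run F
t=7: queue=[F,G,C,D,A,E,H] q_used=2 → run F
t=8: queue=[G,C,D,A,E,H,F] q_used=0 → run G
t=9: queue=[G,C,D,A,E,H,F] q_used=1 → run G
t=10: queue=[C,D,A,E,H,F] q_used=0 → run C
t=11: queue=[C,D,A,E,H,F] q_used=1 → run C
t=12: queue=[C,D,A,E,H,F] q_used=2 → run C
t=13: queue=[D,A,E,H,F,C] q_used=0 → run D
t=14: queue=[D,A,E,H,F,C] q_used=1 → run D
t=15: queue=[D,A,E,H,F,C] q_used=2 → run D
t=16: queue=[A,E,H,F,C,D] q_used=0 → run A
t=17: queue=[A,E,H,F,C,D] q_used=1 → run A
t=18: queue=[A,E,H,F,C,D] q_used=2 → run A
t=19: queue=[E,H,F,C,D,A] q_used=0 → run E
t=20: queue=[E,H,F,C,D,A] q_used=1 → run E
t=21: queue=[E,H,F,C,D,A] q_used=2 → run E
t=22: queue=[H,F,C,D,A,E] q_used=0 → run H
t=23: queue=[H,F,C,D,A,E] q_used=1 → run H
t=24: queue=[H,F,C,D,A,E] q_used=2 → run H
t=25: queue=[F,C,D,A,E,H] q_used=0 → run F
t=26: queue=[F,C,D,A,E,H] q_used=1 → run F
t=27: queue=[C,D,A,E,H] q_used=0 → run C
t=28: queue=[C,D,A,E,H] q_used=1 → run C
t=29: queue=[C,D,A,E,H] q_used=2 → run C
t=30: queue=[D,A,E,H,C] q_used=0 → run D
t=31: queue=[D,A,E,H,C] q_used=1 → run D
t=32: queue=[A,E,H,C] q_used=0 → run A
t=33: queue=[E,H,C] q_used=0 → run E
t=34: queue=[E,H,C] q_used=1 → run E
t=35: queue=[E,H,C] q_used=2 → run E
t=36: queue=[H,C,E] q_used=0 → run H
t=37: queue=[H,C,E] q_used=1 → run H
t=38: queue=[C,E] q_used=0 → run C
t=39: queue=[E] q_used=0 → run E
t=40: queue=[E] q_used=1 → run E
t=41: (idle)
t=42: (idle)
t=43: (idle)
t=44: (idle)
t=45: (idle)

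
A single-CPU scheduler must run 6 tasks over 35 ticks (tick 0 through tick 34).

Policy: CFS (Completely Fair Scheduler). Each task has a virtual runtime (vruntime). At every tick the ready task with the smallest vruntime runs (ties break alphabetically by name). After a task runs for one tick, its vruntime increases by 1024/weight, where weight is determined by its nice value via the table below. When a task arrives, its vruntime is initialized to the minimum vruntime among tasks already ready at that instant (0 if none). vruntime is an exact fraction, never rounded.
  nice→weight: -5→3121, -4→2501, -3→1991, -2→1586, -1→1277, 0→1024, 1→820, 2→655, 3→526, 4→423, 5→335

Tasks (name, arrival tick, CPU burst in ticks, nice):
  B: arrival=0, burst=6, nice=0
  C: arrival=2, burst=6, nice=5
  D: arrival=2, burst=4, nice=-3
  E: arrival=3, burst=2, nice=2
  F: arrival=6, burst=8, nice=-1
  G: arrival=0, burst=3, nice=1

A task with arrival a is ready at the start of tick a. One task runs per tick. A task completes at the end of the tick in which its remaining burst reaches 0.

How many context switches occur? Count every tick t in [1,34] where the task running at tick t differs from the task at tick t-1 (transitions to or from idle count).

context switches = 24

t=0: vr[B=0 G=0] → run B
t=1: vr[B=1 G=0] → run G
t=2: vr[B=1 C=1 D=1 G=256/205] → run B
t=3: vr[B=2 C=1 D=1 E=1 G=256/205] → run C
t=4: vr[B=2 C=1359/335 D=1 E=1 G=256/205] → run D
t=5: vr[B=2 C=1359/335 D=3015/1991 E=1 G=256/205] → run E
t=6: vr[B=2 C=1359/335 D=3015/1991 E=1679/655 F=256/205 G=256/205] → run F
t=7: vr[B=2 C=1359/335 D=3015/1991 E=1679/655 F=536832/261785 G=256/205] → run G
t=8: vr[B=2 C=1359/335 D=3015/1991 E=1679/655 F=536832/261785 G=512/205] → run D
t=9: vr[B=2 C=1359/335 D=4039/1991 E=1679/655 F=536832/261785 G=512/205] → run B
t=10: vr[B=3 C=1359/335 D=4039/1991 E=1679/655 F=536832/261785 G=512/205] → run D
t=11: vr[B=3 C=1359/335 D=5063/1991 E=1679/655 F=536832/261785 G=512/205] → run F
t=12: vr[B=3 C=1359/335 D=5063/1991 E=1679/655 F=746752/261785 G=512/205] → run G
t=13: vr[B=3 C=1359/335 D=5063/1991 E=1679/655 F=746752/261785] → run D
t=14: vr[B=3 C=1359/335 E=1679/655 F=746752/261785] → run E
t=15: vr[B=3 C=1359/335 F=746752/261785] → run F
t=16: vr[B=3 C=1359/335 F=956672/261785] → run B
t=17: vr[B=4 C=1359/335 F=956672/261785] → run F
t=18: vr[B=4 C=1359/335 F=1166592/261785] → run B
t=19: vr[B=5 C=1359/335 F=1166592/261785] → run C
t=20: vr[B=5 C=2383/335 F=1166592/261785] → run F
t=21: vr[B=5 C=2383/335 F=1376512/261785] → run B
t=22: vr[C=2383/335 F=1376512/261785] → run F
t=23: vr[C=2383/335 F=1586432/261785] → run F
t=24: vr[C=2383/335 F=1796352/261785] → run F
t=25: vr[C=2383/335] → run C
t=26: vr[C=3407/335] → run C
t=27: vr[C=4431/335] → run C
t=28: vr[C=1091/67] → run C
t=29: (idle)
t=30: (idle)
t=31: (idle)
t=32: (idle)
t=33: (idle)
t=34: (idle)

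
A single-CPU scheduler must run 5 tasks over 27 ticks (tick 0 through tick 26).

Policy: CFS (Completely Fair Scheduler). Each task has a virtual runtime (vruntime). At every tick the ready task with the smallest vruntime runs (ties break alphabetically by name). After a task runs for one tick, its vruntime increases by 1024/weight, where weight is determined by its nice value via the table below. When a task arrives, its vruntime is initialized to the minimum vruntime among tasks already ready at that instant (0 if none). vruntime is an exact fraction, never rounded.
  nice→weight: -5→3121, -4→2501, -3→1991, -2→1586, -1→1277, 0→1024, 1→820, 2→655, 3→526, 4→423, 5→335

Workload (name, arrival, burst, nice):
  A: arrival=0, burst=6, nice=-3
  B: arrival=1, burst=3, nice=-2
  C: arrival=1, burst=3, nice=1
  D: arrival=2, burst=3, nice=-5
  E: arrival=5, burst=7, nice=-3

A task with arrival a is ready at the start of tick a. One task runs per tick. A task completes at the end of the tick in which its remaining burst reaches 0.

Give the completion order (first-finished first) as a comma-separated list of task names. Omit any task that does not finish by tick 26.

t=0: vr[A=0] → run A
t=1: vr[A=1024/1991 B=1024/1991 C=1024/1991] → run A
t=2: vr[A=2048/1991 B=1024/1991 C=1024/1991 D=1024/1991] → run B
t=3: vr[A=2048/1991 B=1831424/1578863 C=1024/1991 D=1024/1991] → run C
t=4: vr[A=2048/1991 B=1831424/1578863 C=719616/408155 D=1024/1991] → run D
t=5: vr[A=2048/1991 B=1831424/1578863 C=719616/408155 D=5234688/6213911 E=5234688/6213911] → run D
t=6: vr[A=2048/1991 B=1831424/1578863 C=719616/408155 D=7273472/6213911 E=5234688/6213911] → run E
t=7: vr[A=2048/1991 B=1831424/1578863 C=719616/408155 D=7273472/6213911 E=8430592/6213911] → run A
t=8: vr[A=3072/1991 B=1831424/1578863 C=719616/408155 D=7273472/6213911 E=8430592/6213911] → run B
t=9: vr[A=3072/1991 B=2850816/1578863 C=719616/408155 D=7273472/6213911 E=8430592/6213911] → run D
t=10: vr[A=3072/1991 B=2850816/1578863 C=719616/408155 E=8430592/6213911] → run E
t=11: vr[A=3072/1991 B=2850816/1578863 C=719616/408155 E=11626496/6213911] → run A
t=12: vr[A=4096/1991 B=2850816/1578863 C=719616/408155 E=11626496/6213911] → run C
t=13: vr[A=4096/1991 B=2850816/1578863 C=1229312/408155 E=11626496/6213911] → run B
t=14: vr[A=4096/1991 C=1229312/408155 E=11626496/6213911] → run E
t=15: vr[A=4096/1991 C=1229312/408155 E=14822400/6213911] → run A
t=16: vr[A=5120/1991 C=1229312/408155 E=14822400/6213911] → run E
t=17: vr[A=5120/1991 C=1229312/408155 E=18018304/6213911] → run A
t=18: vr[C=1229312/408155 E=18018304/6213911] → run E
t=19: vr[C=1229312/408155 E=21214208/6213911] → run C
t=20: vr[E=21214208/6213911] → run E
t=21: vr[E=24410112/6213911] → run E
t=22: (idle)
t=23: (idle)
t=24: (idle)
t=25: (idle)
t=26: (idle)

completion order = D, B, A, C, E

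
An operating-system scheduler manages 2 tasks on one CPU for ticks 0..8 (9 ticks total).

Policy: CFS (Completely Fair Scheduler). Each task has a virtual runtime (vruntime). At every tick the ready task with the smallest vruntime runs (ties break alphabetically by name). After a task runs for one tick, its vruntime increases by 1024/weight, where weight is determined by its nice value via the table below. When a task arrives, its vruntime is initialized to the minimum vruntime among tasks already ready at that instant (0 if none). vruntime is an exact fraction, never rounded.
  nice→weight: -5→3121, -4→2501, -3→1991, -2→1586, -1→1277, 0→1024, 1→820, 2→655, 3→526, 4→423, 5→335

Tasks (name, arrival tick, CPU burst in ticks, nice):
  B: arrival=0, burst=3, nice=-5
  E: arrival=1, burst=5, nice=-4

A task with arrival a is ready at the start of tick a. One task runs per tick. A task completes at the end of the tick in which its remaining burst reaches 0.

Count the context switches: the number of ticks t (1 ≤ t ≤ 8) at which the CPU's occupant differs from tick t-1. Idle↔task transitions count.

context switches = 4

t=0: vr[B=0] → run B
t=1: vr[B=1024/3121 E=1024/3121] → run B
t=2: vr[B=2048/3121 E=1024/3121] → run E
t=3: vr[B=2048/3121 E=5756928/7805621] → run B
t=4: vr[E=5756928/7805621] → run E
t=5: vr[E=8952832/7805621] → run E
t=6: vr[E=12148736/7805621] → run E
t=7: vr[E=15344640/7805621] → run E
t=8: (idle)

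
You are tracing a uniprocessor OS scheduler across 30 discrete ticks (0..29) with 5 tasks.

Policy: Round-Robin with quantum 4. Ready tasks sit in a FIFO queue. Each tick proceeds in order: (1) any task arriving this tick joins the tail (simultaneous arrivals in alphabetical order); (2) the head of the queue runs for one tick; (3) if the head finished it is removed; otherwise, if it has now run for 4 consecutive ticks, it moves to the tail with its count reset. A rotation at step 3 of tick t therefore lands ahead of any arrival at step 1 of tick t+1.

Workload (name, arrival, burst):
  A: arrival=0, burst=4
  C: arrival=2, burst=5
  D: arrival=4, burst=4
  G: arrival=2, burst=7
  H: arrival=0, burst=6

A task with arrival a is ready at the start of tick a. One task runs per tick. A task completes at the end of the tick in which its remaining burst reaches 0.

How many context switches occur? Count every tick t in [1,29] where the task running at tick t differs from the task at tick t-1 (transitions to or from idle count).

t=0: queue=[A,H] q_used=0 → run A
t=1: queue=[A,H] q_used=1 → run A
t=2: queue=[A,H,C,G] q_used=2 → run A
t=3: queue=[A,H,C,G] q_used=3 → run A
t=4: queue=[H,C,G,D] q_used=0 → run H
t=5: queue=[H,C,G,D] q_used=1 → run H
t=6: queue=[H,C,G,D] q_used=2 → run H
t=7: queue=[H,C,G,D] q_used=3 → run H
t=8: queue=[C,G,D,H] q_used=0 → run C
t=9: queue=[C,G,D,H] q_used=1 → run C
t=10: queue=[C,G,D,H] q_used=2 → run C
t=11: queue=[C,G,D,H] q_used=3 → run C
t=12: queue=[G,D,H,C] q_used=0 → run G
t=13: queue=[G,D,H,C] q_used=1 → run G
t=14: queue=[G,D,H,C] q_used=2 → run G
t=15: queue=[G,D,H,C] q_used=3 → run G
t=16: queue=[D,H,C,G] q_used=0 → run D
t=17: queue=[D,H,C,G] q_used=1 → run D
t=18: queue=[D,H,C,G] q_used=2 → run D
t=19: queue=[D,H,C,G] q_used=3 → run D
t=20: queue=[H,C,G] q_used=0 → run H
t=21: queue=[H,C,G] q_used=1 → run H
t=22: queue=[C,G] q_used=0 → run C
t=23: queue=[G] q_used=0 → run G
t=24: queue=[G] q_used=1 → run G
t=25: queue=[G] q_used=2 → run G
t=26: (idle)
t=27: (idle)
t=28: (idle)
t=29: (idle)

context switches = 8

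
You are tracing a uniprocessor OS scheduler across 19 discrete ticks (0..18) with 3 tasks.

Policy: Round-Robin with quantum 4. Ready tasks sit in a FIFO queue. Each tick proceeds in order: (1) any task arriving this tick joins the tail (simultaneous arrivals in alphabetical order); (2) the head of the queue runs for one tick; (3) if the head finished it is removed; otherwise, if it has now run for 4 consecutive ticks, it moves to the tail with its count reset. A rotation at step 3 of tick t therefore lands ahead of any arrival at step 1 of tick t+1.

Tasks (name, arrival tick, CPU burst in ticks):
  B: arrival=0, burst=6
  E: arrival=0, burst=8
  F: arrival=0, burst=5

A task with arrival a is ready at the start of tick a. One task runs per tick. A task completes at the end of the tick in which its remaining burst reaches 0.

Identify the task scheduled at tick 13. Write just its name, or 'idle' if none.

running at tick 13 = B

t=0: queue=[B,E,F] q_used=0 → run B
t=1: queue=[B,E,F] q_used=1 → run B
t=2: queue=[B,E,F] q_used=2 → run B
t=3: queue=[B,E,F] q_used=3 → run B
t=4: queue=[E,F,B] q_used=0 → run E
t=5: queue=[E,F,B] q_used=1 → run E
t=6: queue=[E,F,B] q_used=2 → run E
t=7: queue=[E,F,B] q_used=3 → run E
t=8: queue=[F,B,E] q_used=0 → run F
t=9: queue=[F,B,E] q_used=1 → run F
t=10: queue=[F,B,E] q_used=2 → run F
t=11: queue=[F,B,E] q_used=3 → run F
t=12: queue=[B,E,F] q_used=0 → run B
t=13: queue=[B,E,F] q_used=1 → run B
t=14: queue=[E,F] q_used=0 → run E
t=15: queue=[E,F] q_used=1 → run E
t=16: queue=[E,F] q_used=2 → run E
t=17: queue=[E,F] q_used=3 → run E
t=18: queue=[F] q_used=0 → run F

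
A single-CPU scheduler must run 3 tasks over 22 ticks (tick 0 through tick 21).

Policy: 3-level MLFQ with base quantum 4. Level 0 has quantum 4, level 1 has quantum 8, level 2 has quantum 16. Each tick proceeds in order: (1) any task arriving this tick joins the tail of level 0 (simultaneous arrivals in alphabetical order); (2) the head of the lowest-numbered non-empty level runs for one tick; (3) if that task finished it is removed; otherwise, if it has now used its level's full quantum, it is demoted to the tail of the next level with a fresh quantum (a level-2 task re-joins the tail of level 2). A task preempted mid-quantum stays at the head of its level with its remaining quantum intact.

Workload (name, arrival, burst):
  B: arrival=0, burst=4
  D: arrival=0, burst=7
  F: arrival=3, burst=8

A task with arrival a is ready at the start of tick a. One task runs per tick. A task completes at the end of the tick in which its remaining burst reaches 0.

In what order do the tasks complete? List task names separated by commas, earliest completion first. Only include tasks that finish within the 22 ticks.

completion order = B, D, F

t=0: L0/L1/L2 = BD/-/- → run B
t=1: L0/L1/L2 = BD/-/- → run B
t=2: L0/L1/L2 = BD/-/- → run B
t=3: L0/L1/L2 = BDF/-/- → run B
t=4: L0/L1/L2 = DF/-/- → run D
t=5: L0/L1/L2 = DF/-/- → run D
t=6: L0/L1/L2 = DF/-/- → run D
t=7: L0/L1/L2 = DF/-/- → run D
t=8: L0/L1/L2 = F/D/- → run F
t=9: L0/L1/L2 = F/D/- → run F
t=10: L0/L1/L2 = F/D/- → run F
t=11: L0/L1/L2 = F/D/- → run F
t=12: L0/L1/L2 = -/DF/- → run D
t=13: L0/L1/L2 = -/DF/- → run D
t=14: L0/L1/L2 = -/DF/- → run D
t=15: L0/L1/L2 = -/F/- → run F
t=16: L0/L1/L2 = -/F/- → run F
t=17: L0/L1/L2 = -/F/- → run F
t=18: L0/L1/L2 = -/F/- → run F
t=19: (idle)
t=20: (idle)
t=21: (idle)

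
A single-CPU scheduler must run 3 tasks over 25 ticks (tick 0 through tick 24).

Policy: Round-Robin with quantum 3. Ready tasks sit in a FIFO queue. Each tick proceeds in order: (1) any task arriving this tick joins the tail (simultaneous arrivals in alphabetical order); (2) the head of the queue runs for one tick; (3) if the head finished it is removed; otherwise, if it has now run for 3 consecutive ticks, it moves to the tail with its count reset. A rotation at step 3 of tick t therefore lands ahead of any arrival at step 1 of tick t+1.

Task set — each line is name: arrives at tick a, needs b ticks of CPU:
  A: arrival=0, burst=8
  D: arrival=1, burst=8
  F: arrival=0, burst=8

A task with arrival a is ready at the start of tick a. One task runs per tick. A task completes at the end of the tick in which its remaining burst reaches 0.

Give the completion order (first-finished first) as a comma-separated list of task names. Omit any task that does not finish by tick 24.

completion order = A, F, D

t=0: queue=[A,F] q_used=0 → run A
t=1: queue=[A,F,D] q_used=1 → run A
t=2: queue=[A,F,D] q_used=2 → run A
t=3: queue=[F,D,A] q_used=0 → run F
t=4: queue=[F,D,A] q_used=1 → run F
t=5: queue=[F,D,A] q_used=2 → run F
t=6: queue=[D,A,F] q_used=0 → run D
t=7: queue=[D,A,F] q_used=1 → run D
t=8: queue=[D,A,F] q_used=2 → run D
t=9: queue=[A,F,D] q_used=0 → run A
t=10: queue=[A,F,D] q_used=1 → run A
t=11: queue=[A,F,D] q_used=2 → run A
t=12: queue=[F,D,A] q_used=0 → run F
t=13: queue=[F,D,A] q_used=1 → run F
t=14: queue=[F,D,A] q_used=2 → run F
t=15: queue=[D,A,F] q_used=0 → run D
t=16: queue=[D,A,F] q_used=1 → run D
t=17: queue=[D,A,F] q_used=2 → run D
t=18: queue=[A,F,D] q_used=0 → run A
t=19: queue=[A,F,D] q_used=1 → run A
t=20: queue=[F,D] q_used=0 → run F
t=21: queue=[F,D] q_used=1 → run F
t=22: queue=[D] q_used=0 → run D
t=23: queue=[D] q_used=1 → run D
t=24: (idle)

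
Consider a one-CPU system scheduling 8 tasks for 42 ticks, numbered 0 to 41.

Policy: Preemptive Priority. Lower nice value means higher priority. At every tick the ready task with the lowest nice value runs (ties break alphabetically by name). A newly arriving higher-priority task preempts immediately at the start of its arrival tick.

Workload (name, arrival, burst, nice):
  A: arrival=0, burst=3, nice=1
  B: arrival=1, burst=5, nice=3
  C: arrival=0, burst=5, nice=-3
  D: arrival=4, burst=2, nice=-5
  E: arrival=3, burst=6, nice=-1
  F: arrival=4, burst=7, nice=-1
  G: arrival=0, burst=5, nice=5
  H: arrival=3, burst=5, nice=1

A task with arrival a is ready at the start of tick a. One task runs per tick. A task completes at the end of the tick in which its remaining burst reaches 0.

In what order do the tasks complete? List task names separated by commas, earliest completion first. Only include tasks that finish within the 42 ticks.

t=0: ready={A,C,G} → run C
t=1: ready={A,B,C,G} → run C
t=2: ready={A,B,C,G} → run C
t=3: ready={A,B,C,E,G,H} → run C
t=4: ready={A,B,C,D,E,F,G,H} → run D
t=5: ready={A,B,C,D,E,F,G,H} → run D
t=6: ready={A,B,C,E,F,G,H} → run C
t=7: ready={A,B,E,F,G,H} → run E
t=8: ready={A,B,E,F,G,H} → run E
t=9: ready={A,B,E,F,G,H} → run E
t=10: ready={A,B,E,F,G,H} → run E
t=11: ready={A,B,E,F,G,H} → run E
t=12: ready={A,B,E,F,G,H} → run E
t=13: ready={A,B,F,G,H} → run F
t=14: ready={A,B,F,G,H} → run F
t=15: ready={A,B,F,G,H} → run F
t=16: ready={A,B,F,G,H} → run F
t=17: ready={A,B,F,G,H} → run F
t=18: ready={A,B,F,G,H} → run F
t=19: ready={A,B,F,G,H} → run F
t=20: ready={A,B,G,H} → run A
t=21: ready={A,B,G,H} → run A
t=22: ready={A,B,G,H} → run A
t=23: ready={B,G,H} → run H
t=24: ready={B,G,H} → run H
t=25: ready={B,G,H} → run H
t=26: ready={B,G,H} → run H
t=27: ready={B,G,H} → run H
t=28: ready={B,G} → run B
t=29: ready={B,G} → run B
t=30: ready={B,G} → run B
t=31: ready={B,G} → run B
t=32: ready={B,G} → run B
t=33: ready={G} → run G
t=34: ready={G} → run G
t=35: ready={G} → run G
t=36: ready={G} → run G
t=37: ready={G} → run G
t=38: (idle)
t=39: (idle)
t=40: (idle)
t=41: (idle)

completion order = D, C, E, F, A, H, B, G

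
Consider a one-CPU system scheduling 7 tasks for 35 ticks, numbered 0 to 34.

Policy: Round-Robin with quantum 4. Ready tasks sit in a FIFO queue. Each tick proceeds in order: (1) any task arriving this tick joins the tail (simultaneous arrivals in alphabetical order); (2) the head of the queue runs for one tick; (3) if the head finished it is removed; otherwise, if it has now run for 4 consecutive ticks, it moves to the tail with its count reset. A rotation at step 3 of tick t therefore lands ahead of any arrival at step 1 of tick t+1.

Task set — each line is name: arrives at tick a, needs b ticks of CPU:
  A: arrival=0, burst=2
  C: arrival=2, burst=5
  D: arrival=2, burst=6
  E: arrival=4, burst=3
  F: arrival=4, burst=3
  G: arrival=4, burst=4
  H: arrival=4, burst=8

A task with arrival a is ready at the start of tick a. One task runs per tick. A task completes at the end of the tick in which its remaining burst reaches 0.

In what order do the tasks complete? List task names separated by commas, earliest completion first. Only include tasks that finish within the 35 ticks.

completion order = A, E, F, G, C, D, H

t=0: queue=[A] q_used=0 → run A
t=1: queue=[A] q_used=1 → run A
t=2: queue=[C,D] q_used=0 → run C
t=3: queue=[C,D] q_used=1 → run C
t=4: queue=[C,D,E,F,G,H] q_used=2 → run C
t=5: queue=[C,D,E,F,G,H] q_used=3 → run C
t=6: queue=[D,E,F,G,H,C] q_used=0 → run D
t=7: queue=[D,E,F,G,H,C] q_used=1 → run D
t=8: queue=[D,E,F,G,H,C] q_used=2 → run D
t=9: queue=[D,E,F,G,H,C] q_used=3 → run D
t=10: queue=[E,F,G,H,C,D] q_used=0 → run E
t=11: queue=[E,F,G,H,C,D] q_used=1 → run E
t=12: queue=[E,F,G,H,C,D] q_used=2 → run E
t=13: queue=[F,G,H,C,D] q_used=0 → run F
t=14: queue=[F,G,H,C,D] q_used=1 → run F
t=15: queue=[F,G,H,C,D] q_used=2 → run F
t=16: queue=[G,H,C,D] q_used=0 → run G
t=17: queue=[G,H,C,D] q_used=1 → run G
t=18: queue=[G,H,C,D] q_used=2 → run G
t=19: queue=[G,H,C,D] q_used=3 → run G
t=20: queue=[H,C,D] q_used=0 → run H
t=21: queue=[H,C,D] q_used=1 → run H
t=22: queue=[H,C,D] q_used=2 → run H
t=23: queue=[H,C,D] q_used=3 → run H
t=24: queue=[C,D,H] q_used=0 → run C
t=25: queue=[D,H] q_used=0 → run D
t=26: queue=[D,H] q_used=1 → run D
t=27: queue=[H] q_used=0 → run H
t=28: queue=[H] q_used=1 → run H
t=29: queue=[H] q_used=2 → run H
t=30: queue=[H] q_used=3 → run H
t=31: (idle)
t=32: (idle)
t=33: (idle)
t=34: (idle)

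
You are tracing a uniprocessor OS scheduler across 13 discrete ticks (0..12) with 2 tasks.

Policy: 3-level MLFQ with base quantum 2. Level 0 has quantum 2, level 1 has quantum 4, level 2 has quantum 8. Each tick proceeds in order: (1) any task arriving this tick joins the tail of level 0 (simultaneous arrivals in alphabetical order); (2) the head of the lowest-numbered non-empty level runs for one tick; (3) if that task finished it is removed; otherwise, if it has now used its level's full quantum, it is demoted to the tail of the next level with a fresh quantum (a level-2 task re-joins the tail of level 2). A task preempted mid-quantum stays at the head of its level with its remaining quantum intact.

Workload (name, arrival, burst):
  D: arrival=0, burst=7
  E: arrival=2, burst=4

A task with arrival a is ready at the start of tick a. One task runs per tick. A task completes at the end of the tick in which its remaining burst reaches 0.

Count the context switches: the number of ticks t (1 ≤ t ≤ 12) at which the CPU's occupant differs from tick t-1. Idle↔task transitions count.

context switches = 5

t=0: L0/L1/L2 = D/-/- → run D
t=1: L0/L1/L2 = D/-/- → run D
t=2: L0/L1/L2 = E/D/- → run E
t=3: L0/L1/L2 = E/D/- → run E
t=4: L0/L1/L2 = -/DE/- → run D
t=5: L0/L1/L2 = -/DE/- → run D
t=6: L0/L1/L2 = -/DE/- → run D
t=7: L0/L1/L2 = -/DE/- → run D
t=8: L0/L1/L2 = -/E/D → run E
t=9: L0/L1/L2 = -/E/D → run E
t=10: L0/L1/L2 = -/-/D → run D
t=11: (idle)
t=12: (idle)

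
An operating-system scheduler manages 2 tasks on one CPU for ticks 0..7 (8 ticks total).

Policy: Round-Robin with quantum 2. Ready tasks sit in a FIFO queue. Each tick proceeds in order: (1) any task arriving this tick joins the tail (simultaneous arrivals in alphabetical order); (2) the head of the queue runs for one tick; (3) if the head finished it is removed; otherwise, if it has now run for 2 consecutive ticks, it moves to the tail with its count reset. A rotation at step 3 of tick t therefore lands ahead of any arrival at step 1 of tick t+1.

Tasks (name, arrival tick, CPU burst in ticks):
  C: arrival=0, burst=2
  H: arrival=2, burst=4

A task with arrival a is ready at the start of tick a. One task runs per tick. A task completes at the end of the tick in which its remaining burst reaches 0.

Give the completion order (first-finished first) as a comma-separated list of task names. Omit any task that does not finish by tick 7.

completion order = C, H

t=0: queue=[C] q_used=0 → run C
t=1: queue=[C] q_used=1 → run C
t=2: queue=[H] q_used=0 → run H
t=3: queue=[H] q_used=1 → run H
t=4: queue=[H] q_used=0 → run H
t=5: queue=[H] q_used=1 → run H
t=6: (idle)
t=7: (idle)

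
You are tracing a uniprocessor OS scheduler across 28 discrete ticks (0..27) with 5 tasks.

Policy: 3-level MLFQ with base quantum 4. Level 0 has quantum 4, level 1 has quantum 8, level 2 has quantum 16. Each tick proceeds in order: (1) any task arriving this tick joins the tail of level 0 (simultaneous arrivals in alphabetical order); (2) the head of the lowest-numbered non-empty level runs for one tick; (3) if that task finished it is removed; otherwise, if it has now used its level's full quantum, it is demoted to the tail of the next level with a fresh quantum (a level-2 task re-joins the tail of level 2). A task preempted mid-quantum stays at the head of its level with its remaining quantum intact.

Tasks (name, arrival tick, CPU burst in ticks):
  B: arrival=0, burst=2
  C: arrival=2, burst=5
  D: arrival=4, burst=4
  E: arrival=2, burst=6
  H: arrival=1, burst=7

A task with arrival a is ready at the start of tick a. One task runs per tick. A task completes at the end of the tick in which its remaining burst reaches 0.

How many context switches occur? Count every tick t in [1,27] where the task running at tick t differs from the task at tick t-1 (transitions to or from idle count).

context switches = 8

t=0: L0/L1/L2 = B/-/- → run B
t=1: L0/L1/L2 = BH/-/- → run B
t=2: L0/L1/L2 = HCE/-/- → run H
t=3: L0/L1/L2 = HCE/-/- → run H
t=4: L0/L1/L2 = HCED/-/- → run H
t=5: L0/L1/L2 = HCED/-/- → run H
t=6: L0/L1/L2 = CED/H/- → run C
t=7: L0/L1/L2 = CED/H/- → run C
t=8: L0/L1/L2 = CED/H/- → run C
t=9: L0/L1/L2 = CED/H/- → run C
t=10: L0/L1/L2 = ED/HC/- → run E
t=11: L0/L1/L2 = ED/HC/- → run E
t=12: L0/L1/L2 = ED/HC/- → run E
t=13: L0/L1/L2 = ED/HC/- → run E
t=14: L0/L1/L2 = D/HCE/- → run D
t=15: L0/L1/L2 = D/HCE/- → run D
t=16: L0/L1/L2 = D/HCE/- → run D
t=17: L0/L1/L2 = D/HCE/- → run D
t=18: L0/L1/L2 = -/HCE/- → run H
t=19: L0/L1/L2 = -/HCE/- → run H
t=20: L0/L1/L2 = -/HCE/- → run H
t=21: L0/L1/L2 = -/CE/- → run C
t=22: L0/L1/L2 = -/E/- → run E
t=23: L0/L1/L2 = -/E/- → run E
t=24: (idle)
t=25: (idle)
t=26: (idle)
t=27: (idle)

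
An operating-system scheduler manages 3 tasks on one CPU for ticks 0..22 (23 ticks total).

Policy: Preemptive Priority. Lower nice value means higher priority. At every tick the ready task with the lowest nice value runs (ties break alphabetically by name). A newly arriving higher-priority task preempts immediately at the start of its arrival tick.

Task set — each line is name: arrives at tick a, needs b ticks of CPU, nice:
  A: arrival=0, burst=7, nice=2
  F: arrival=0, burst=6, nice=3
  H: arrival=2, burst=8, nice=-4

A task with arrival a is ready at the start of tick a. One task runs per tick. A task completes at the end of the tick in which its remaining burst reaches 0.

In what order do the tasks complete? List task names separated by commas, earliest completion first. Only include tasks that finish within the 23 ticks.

t=0: ready={A,F} → run A
t=1: ready={A,F} → run A
t=2: ready={A,F,H} → run H
t=3: ready={A,F,H} → run H
t=4: ready={A,F,H} → run H
t=5: ready={A,F,H} → run H
t=6: ready={A,F,H} → run H
t=7: ready={A,F,H} → run H
t=8: ready={A,F,H} → run H
t=9: ready={A,F,H} → run H
t=10: ready={A,F} → run A
t=11: ready={A,F} → run A
t=12: ready={A,F} → run A
t=13: ready={A,F} → run A
t=14: ready={A,F} → run A
t=15: ready={F} → run F
t=16: ready={F} → run F
t=17: ready={F} → run F
t=18: ready={F} → run F
t=19: ready={F} → run F
t=20: ready={F} → run F
t=21: (idle)
t=22: (idle)

completion order = H, A, F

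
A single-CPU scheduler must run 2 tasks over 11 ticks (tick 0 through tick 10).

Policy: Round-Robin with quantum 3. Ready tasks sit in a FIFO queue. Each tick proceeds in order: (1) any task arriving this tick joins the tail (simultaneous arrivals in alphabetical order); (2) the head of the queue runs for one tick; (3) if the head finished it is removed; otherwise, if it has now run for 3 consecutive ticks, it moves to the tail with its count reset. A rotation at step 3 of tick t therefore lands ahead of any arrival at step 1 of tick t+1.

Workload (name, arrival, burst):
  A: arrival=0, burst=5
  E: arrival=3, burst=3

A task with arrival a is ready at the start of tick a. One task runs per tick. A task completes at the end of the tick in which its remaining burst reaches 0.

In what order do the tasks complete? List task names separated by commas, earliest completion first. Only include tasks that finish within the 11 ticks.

t=0: queue=[A] q_used=0 → run A
t=1: queue=[A] q_used=1 → run A
t=2: queue=[A] q_used=2 → run A
t=3: queue=[A,E] q_used=0 → run A
t=4: queue=[A,E] q_used=1 → run A
t=5: queue=[E] q_used=0 → run E
t=6: queue=[E] q_used=1 → run E
t=7: queue=[E] q_used=2 → run E
t=8: (idle)
t=9: (idle)
t=10: (idle)

completion order = A, E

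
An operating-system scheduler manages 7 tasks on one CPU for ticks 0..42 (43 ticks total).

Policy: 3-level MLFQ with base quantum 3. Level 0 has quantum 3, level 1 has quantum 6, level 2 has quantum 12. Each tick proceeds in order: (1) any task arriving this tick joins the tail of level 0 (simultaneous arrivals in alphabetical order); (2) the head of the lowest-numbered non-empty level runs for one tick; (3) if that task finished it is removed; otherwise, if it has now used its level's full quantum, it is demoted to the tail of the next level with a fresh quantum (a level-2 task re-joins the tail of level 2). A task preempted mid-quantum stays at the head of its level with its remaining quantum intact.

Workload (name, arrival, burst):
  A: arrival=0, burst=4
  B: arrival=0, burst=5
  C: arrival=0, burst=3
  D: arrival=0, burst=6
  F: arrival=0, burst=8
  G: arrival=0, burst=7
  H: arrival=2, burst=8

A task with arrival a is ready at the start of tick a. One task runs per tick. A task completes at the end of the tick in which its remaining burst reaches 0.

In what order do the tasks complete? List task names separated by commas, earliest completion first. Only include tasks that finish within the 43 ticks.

t=0: L0/L1/L2 = ABCDFG/-/- → run A
t=1: L0/L1/L2 = ABCDFG/-/- → run A
t=2: L0/L1/L2 = ABCDFGH/-/- → run A
t=3: L0/L1/L2 = BCDFGH/A/- → run B
t=4: L0/L1/L2 = BCDFGH/A/- → run B
t=5: L0/L1/L2 = BCDFGH/A/- → run B
t=6: L0/L1/L2 = CDFGH/AB/- → run C
t=7: L0/L1/L2 = CDFGH/AB/- → run C
t=8: L0/L1/L2 = CDFGH/AB/- → run C
t=9: L0/L1/L2 = DFGH/AB/- → run D
t=10: L0/L1/L2 = DFGH/AB/- → run D
t=11: L0/L1/L2 = DFGH/AB/- → run D
t=12: L0/L1/L2 = FGH/ABD/- → run F
t=13: L0/L1/L2 = FGH/ABD/- → run F
t=14: L0/L1/L2 = FGH/ABD/- → run F
t=15: L0/L1/L2 = GH/ABDF/- → run G
t=16: L0/L1/L2 = GH/ABDF/- → run G
t=17: L0/L1/L2 = GH/ABDF/- → run G
t=18: L0/L1/L2 = H/ABDFG/- → run H
t=19: L0/L1/L2 = H/ABDFG/- → run H
t=20: L0/L1/L2 = H/ABDFG/- → run H
t=21: L0/L1/L2 = -/ABDFGH/- → run A
t=22: L0/L1/L2 = -/BDFGH/- → run B
t=23: L0/L1/L2 = -/BDFGH/- → run B
t=24: L0/L1/L2 = -/DFGH/- → run D
t=25: L0/L1/L2 = -/DFGH/- → run D
t=26: L0/L1/L2 = -/DFGH/- → run D
t=27: L0/L1/L2 = -/FGH/- → run F
t=28: L0/L1/L2 = -/FGH/- → run F
t=29: L0/L1/L2 = -/FGH/- → run F
t=30: L0/L1/L2 = -/FGH/- → run F
t=31: L0/L1/L2 = -/FGH/- → run F
t=32: L0/L1/L2 = -/GH/- → run G
t=33: L0/L1/L2 = -/GH/- → run G
t=34: L0/L1/L2 = -/GH/- → run G
t=35: L0/L1/L2 = -/GH/- → run G
t=36: L0/L1/L2 = -/H/- → run H
t=37: L0/L1/L2 = -/H/- → run H
t=38: L0/L1/L2 = -/H/- → run H
t=39: L0/L1/L2 = -/H/- → run H
t=40: L0/L1/L2 = -/H/- → run H
t=41: (idle)
t=42: (idle)

completion order = C, A, B, D, F, G, H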